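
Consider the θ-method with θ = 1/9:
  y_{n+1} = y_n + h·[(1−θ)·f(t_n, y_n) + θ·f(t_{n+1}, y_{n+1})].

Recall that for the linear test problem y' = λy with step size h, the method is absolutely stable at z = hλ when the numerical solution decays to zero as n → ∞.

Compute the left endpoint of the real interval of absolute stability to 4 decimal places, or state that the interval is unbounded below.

On y'=λy, z=hλ:
  y_{n+1} = y_n + z·[8/9·y_n + 1/9·y_{n+1}] ⇒ (1 − 1/9z)y_{n+1} = (1 + 8/9z)y_n
  Hence R(z) = (1 + 8/9z)/(1 − 1/9z).

Find x<0 with |R(x)|<1.
x=-0.96: |R|=0.1325
R=−1: 1+8/9x = −1+1/9x ⇒ -7/9x=2 ⇒ x=2/(-7/9)=-2.5714
Confirm numerically:
  x=-1.604: |R|=0.36137 <1
  x=-1.291: |R|=0.12904 <1
  x=-1.289: |R|=0.12751 <1
  x=-2.967: |R|=1.23139 >1
  x=-2.930: |R|=1.21039 >1
Stable set (-2.5714, 0).

z* = -2.5714.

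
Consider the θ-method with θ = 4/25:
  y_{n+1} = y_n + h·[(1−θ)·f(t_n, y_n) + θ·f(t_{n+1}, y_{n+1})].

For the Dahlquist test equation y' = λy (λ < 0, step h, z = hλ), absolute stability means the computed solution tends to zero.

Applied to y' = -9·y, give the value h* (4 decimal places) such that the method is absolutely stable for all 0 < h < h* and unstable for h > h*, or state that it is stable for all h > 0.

(-2.9412,0); λ=-9 ⇒ h* = (50/17)/9 = 0.3268.

With y'=λy (z=hλ):
  y_{n+1} = y_n + z·[21/25·y_n + 4/25·y_{n+1}] ⇒ (1 − 4/25z)y_{n+1} = (1 + 21/25z)y_n
  so R(z) = (1 + 21/25z)/(1 − 4/25z).

Boundary: |R(x)|=1, x<0.
x=-0.73: |R|=0.3463
R=−1: 1+21/25x = −1+4/25x ⇒ -17/25x=2 ⇒ x=2/(-17/25)=-2.9412
Confirm numerically:
  x=-2.396: |R|=0.73201 <1
  x=-1.979: |R|=0.50307 <1
  x=-1.738: |R|=0.35985 <1
  x=-1.534: |R|=0.23169 <1
  x=-3.375: |R|=1.19156 >1
  x=-3.079: |R|=1.06279 >1
Stable set (-2.9412, 0).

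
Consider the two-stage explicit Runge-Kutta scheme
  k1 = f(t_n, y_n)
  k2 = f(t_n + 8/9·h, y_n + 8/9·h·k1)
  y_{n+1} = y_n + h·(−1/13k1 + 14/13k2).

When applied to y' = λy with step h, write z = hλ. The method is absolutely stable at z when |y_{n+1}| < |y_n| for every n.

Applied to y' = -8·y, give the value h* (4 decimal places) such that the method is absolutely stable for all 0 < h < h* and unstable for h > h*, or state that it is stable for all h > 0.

With y'=λy (z=hλ):
  k1=λy_n ⇒ h·k1=z·y_n;  k2=λ(1+8/9z)y_n ⇒ h·k2=z(1+8/9z)y_n
  y_{n+1}/y_n = 1 − 1/13z + 14/13z(1+8/9z) = 1 + z + 112/117z²
  ⇒ R(z) = 1 + z + 112/117z².

Find x<0 with |R(x)|<1.
x=-1.41: |R|=1.4931
R=1: x+112/117x²=0 ⇒ x=−117/112=-1.0446; min R=1−1/(4·112/117)=0.7388>−1
Confirm numerically:
  x=-0.983: |R|=0.94199 <1
  x=-0.970: |R|=0.93069 <1
  x=-0.937: |R|=0.90345 <1
  x=-1.127: |R|=1.08885 >1
  x=-1.084: |R|=1.04084 >1
Interval (-1.0446, 0).

(-1.0446,0); λ=-8 ⇒ h* = (117/112)/8 = 0.1306.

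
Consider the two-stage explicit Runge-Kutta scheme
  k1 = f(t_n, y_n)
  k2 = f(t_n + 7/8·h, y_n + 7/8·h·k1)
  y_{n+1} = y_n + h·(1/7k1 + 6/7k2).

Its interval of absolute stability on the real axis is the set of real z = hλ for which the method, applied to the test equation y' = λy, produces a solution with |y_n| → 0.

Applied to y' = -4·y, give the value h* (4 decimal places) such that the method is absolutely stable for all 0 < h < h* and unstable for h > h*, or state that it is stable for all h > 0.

Set f=λy, z=hλ:
  k1=λy_n ⇒ h·k1=z·y_n;  k2=λ(1+7/8z)y_n ⇒ h·k2=z(1+7/8z)y_n
  y_{n+1}/y_n = 1 + 1/7z + 6/7z(1+7/8z) = 1 + z + 3/4z²
  R(z) = 1 + z + 3/4z².

Boundary: |R(x)|=1, x<0.
x=-0.8: |R|=0.6800
R=1: x+3/4x²=0 ⇒ x=−4/3=-1.3333; min R=1−1/(4·3/4)=0.6667>−1
Confirm numerically:
  x=-1.180: |R|=0.86430 <1
  x=-1.134: |R|=0.83047 <1
  x=-1.019: |R|=0.75977 <1
  x=-1.521: |R|=1.21408 >1
  x=-1.505: |R|=1.19377 >1
So |R|<1 on (-1.3333, 0).

(-1.3333,0); λ=-4 ⇒ h* = (4/3)/4 = 0.3333.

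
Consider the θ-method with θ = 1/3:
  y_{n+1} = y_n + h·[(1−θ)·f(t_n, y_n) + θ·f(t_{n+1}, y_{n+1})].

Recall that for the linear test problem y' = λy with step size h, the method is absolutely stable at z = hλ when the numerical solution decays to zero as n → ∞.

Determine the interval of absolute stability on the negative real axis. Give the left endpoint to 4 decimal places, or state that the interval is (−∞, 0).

z∈(-6.0000,0).

Set f=λy, z=hλ:
  y_{n+1} = y_n + z·[2/3·y_n + 1/3·y_{n+1}] ⇒ (1 − 1/3z)y_{n+1} = (1 + 2/3z)y_n
  Hence R(z) = (1 + 2/3z)/(1 − 1/3z).

Solve |R(x)|<1 on ℝ⁻.
x=-0.46: |R|=0.6012
R=−1: 1+2/3x = −1+1/3x ⇒ -1/3x=2 ⇒ x=2/(-1/3)=-6.0000
Confirm numerically:
  x=-5.347: |R|=0.92177 <1
  x=-4.868: |R|=0.85613 <1
  x=-3.696: |R|=0.65591 <1
  x=-2.524: |R|=0.37075 <1
  x=-6.575: |R|=1.06005 >1
  x=-6.137: |R|=1.01499 >1
So |R|<1 on (-6.0000, 0).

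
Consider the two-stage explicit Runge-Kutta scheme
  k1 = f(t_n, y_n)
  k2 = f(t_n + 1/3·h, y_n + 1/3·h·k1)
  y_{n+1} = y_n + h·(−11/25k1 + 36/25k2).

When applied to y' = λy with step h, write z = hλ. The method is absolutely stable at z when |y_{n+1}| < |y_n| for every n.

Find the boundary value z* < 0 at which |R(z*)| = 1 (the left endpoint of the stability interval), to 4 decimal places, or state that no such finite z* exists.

On y'=λy, z=hλ:
  k1=λy_n ⇒ h·k1=z·y_n;  k2=λ(1+1/3z)y_n ⇒ h·k2=z(1+1/3z)y_n
  y_{n+1}/y_n = 1 − 11/25z + 36/25z(1+1/3z) = 1 + z + 12/25z²
  so R(z) = 1 + z + 12/25z².

Find x<0 with |R(x)|<1.
x=-1.75: |R|=0.7200
R=1: x+12/25x²=0 ⇒ x=−25/12=-2.0833; min R=1−1/(4·12/25)=0.4792>−1
Confirm numerically:
  x=-2.063: |R|=0.97987 <1
  x=-2.052: |R|=0.96914 <1
  x=-1.626: |R|=0.64306 <1
  x=-1.164: |R|=0.48635 <1
  x=-2.383: |R|=1.34277 >1
  x=-2.192: |R|=1.11433 >1
Stable set (-2.0833, 0).

left endpoint -2.0833.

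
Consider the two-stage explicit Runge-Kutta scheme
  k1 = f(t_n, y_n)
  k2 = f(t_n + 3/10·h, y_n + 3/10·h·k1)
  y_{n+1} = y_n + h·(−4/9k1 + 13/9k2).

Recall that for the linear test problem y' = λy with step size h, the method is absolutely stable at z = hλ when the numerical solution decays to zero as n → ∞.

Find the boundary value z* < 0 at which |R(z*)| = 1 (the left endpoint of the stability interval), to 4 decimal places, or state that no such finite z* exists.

With y'=λy (z=hλ):
  k1=λy_n ⇒ h·k1=z·y_n;  k2=λ(1+3/10z)y_n ⇒ h·k2=z(1+3/10z)y_n
  y_{n+1}/y_n = 1 − 4/9z + 13/9z(1+3/10z) = 1 + z + 13/30z²
  so R(z) = 1 + z + 13/30z².

Solve |R(x)|<1 on ℝ⁻.
x=-0.7: |R|=0.5123
R=1: x+13/30x²=0 ⇒ x=−30/13=-2.3077; min R=1−1/(4·13/30)=0.4231>−1
Confirm numerically:
  x=-2.161: |R|=0.86263 <1
  x=-2.148: |R|=0.85136 <1
  x=-2.147: |R|=0.85050 <1
  x=-1.292: |R|=0.43135 <1
  x=-2.655: |R|=1.39958 >1
  x=-2.480: |R|=1.18517 >1
  x=-2.456: |R|=1.15784 >1
Stable set (-2.3077, 0).

left endpoint -2.3077.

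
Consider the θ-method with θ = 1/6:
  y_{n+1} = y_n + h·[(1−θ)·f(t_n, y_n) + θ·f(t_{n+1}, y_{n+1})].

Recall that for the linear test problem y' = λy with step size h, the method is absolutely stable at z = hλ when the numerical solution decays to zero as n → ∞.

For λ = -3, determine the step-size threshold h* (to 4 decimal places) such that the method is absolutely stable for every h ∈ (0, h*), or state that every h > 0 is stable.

Test eqn y'=λy, z=hλ:
  y_{n+1} = y_n + z·[5/6·y_n + 1/6·y_{n+1}] ⇒ (1 − 1/6z)y_{n+1} = (1 + 5/6z)y_n
  ⇒ R(z) = (1 + 5/6z)/(1 − 1/6z).

Boundary: |R(x)|=1, x<0.
x=-0.93: |R|=0.1948
R=−1: 1+5/6x = −1+1/6x ⇒ -2/3x=2 ⇒ x=2/(-2/3)=-3.0000
Confirm numerically:
  x=-2.705: |R|=0.86445 <1
  x=-2.699: |R|=0.86159 <1
  x=-1.427: |R|=0.15282 <1
  x=-1.297: |R|=0.06647 <1
  x=-3.381: |R|=1.16246 >1
  x=-3.284: |R|=1.12236 >1
  x=-3.129: |R|=1.05652 >1
Stable set (-3.0000, 0).

(-3.0000,0); λ=-3 ⇒ h* = (3)/3 = 1.0000.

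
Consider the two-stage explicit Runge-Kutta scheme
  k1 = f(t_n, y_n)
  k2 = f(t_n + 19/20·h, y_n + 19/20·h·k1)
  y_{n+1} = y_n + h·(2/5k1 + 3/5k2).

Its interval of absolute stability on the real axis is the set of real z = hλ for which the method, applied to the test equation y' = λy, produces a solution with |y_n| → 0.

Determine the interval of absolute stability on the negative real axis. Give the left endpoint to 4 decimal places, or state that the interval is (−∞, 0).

With y'=λy (z=hλ):
  k1=λy_n ⇒ h·k1=z·y_n;  k2=λ(1+19/20z)y_n ⇒ h·k2=z(1+19/20z)y_n
  y_{n+1}/y_n = 1 + 2/5z + 3/5z(1+19/20z) = 1 + z + 57/100z²
  ⇒ R(z) = 1 + z + 57/100z².

Solve |R(x)|<1 on ℝ⁻.
x=-1.28: |R|=0.6539
R=1: x+57/100x²=0 ⇒ x=−100/57=-1.7544; min R=1−1/(4·57/100)=0.5614>−1
Confirm numerically:
  x=-1.412: |R|=0.72443 <1
  x=-1.259: |R|=0.64450 <1
  x=-0.706: |R|=0.57811 <1
  x=-2.335: |R|=1.77277 >1
  x=-2.167: |R|=1.50966 >1
  x=-2.047: |R|=1.34142 >1
So |R|<1 on (-1.7544, 0).

(-1.7544, 0).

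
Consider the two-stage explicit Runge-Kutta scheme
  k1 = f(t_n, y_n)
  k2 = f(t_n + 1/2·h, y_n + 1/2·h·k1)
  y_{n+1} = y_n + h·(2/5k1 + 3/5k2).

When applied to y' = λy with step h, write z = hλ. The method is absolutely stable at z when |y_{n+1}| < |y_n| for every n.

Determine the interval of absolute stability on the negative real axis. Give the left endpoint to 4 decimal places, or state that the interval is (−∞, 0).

(-3.3333, 0).

Set f=λy, z=hλ:
  k1=λy_n ⇒ h·k1=z·y_n;  k2=λ(1+1/2z)y_n ⇒ h·k2=z(1+1/2z)y_n
  y_{n+1}/y_n = 1 + 2/5z + 3/5z(1+1/2z) = 1 + z + 3/10z²
  Hence R(z) = 1 + z + 3/10z².

Boundary: |R(x)|=1, x<0.
x=-0.34: |R|=0.6947
R=1: x+3/10x²=0 ⇒ x=−10/3=-3.3333; min R=1−1/(4·3/10)=0.1667>−1
Confirm numerically:
  x=-3.313: |R|=0.97979 <1
  x=-3.310: |R|=0.97683 <1
  x=-3.157: |R|=0.83299 <1
  x=-2.031: |R|=0.20649 <1
  x=-3.629: |R|=1.32189 >1
  x=-3.418: |R|=1.08682 >1
Interval (-3.3333, 0).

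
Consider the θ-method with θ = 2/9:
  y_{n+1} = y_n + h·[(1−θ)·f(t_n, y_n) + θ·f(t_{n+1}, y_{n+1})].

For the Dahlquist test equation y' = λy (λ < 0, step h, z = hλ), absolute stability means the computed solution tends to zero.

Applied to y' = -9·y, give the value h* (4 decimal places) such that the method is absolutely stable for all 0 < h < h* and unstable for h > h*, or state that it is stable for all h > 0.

On y'=λy, z=hλ:
  y_{n+1} = y_n + z·[7/9·y_n + 2/9·y_{n+1}] ⇒ (1 − 2/9z)y_{n+1} = (1 + 7/9z)y_n
  so R(z) = (1 + 7/9z)/(1 − 2/9z).

Need |R(x)|<1, x<0.
x=-0.8: |R|=0.3208
R=−1: 1+7/9x = −1+2/9x ⇒ -5/9x=2 ⇒ x=2/(-5/9)=-3.6000
Confirm numerically:
  x=-2.985: |R|=0.79459 <1
  x=-2.896: |R|=0.76203 <1
  x=-2.600: |R|=0.64789 <1
  x=-1.720: |R|=0.24437 <1
  x=-4.009: |R|=1.12017 >1
  x=-3.902: |R|=1.08986 >1
Interval (-3.6000, 0).

(-3.6000,0); λ=-9 ⇒ h* = (18/5)/9 = 0.4000.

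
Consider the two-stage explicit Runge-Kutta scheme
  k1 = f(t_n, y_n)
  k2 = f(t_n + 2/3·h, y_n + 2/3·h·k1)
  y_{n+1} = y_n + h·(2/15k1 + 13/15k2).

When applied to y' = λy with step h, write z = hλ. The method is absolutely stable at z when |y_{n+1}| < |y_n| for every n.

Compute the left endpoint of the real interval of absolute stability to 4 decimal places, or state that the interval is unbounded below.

On y'=λy, z=hλ:
  k1=λy_n ⇒ h·k1=z·y_n;  k2=λ(1+2/3z)y_n ⇒ h·k2=z(1+2/3z)y_n
  y_{n+1}/y_n = 1 + 2/15z + 13/15z(1+2/3z) = 1 + z + 26/45z²
  ⇒ R(z) = 1 + z + 26/45z².

Boundary: |R(x)|=1, x<0.
x=-1.57: |R|=0.8542
R=1: x+26/45x²=0 ⇒ x=−45/26=-1.7308; min R=1−1/(4·26/45)=0.5673>−1
Confirm numerically:
  x=-1.383: |R|=0.72211 <1
  x=-1.046: |R|=0.58616 <1
  x=-1.043: |R|=0.58553 <1
  x=-2.264: |R|=1.69751 >1
  x=-2.253: |R|=1.67981 >1
  x=-1.768: |R|=1.03803 >1
So |R|<1 on (-1.7308, 0).

left endpoint -1.7308.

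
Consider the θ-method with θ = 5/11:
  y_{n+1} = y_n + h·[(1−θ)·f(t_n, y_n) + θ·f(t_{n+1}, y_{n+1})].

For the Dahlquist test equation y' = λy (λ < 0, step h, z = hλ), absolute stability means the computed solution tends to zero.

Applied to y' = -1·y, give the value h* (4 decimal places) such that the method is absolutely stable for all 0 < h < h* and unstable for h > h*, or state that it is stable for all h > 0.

On y'=λy, z=hλ:
  y_{n+1} = y_n + z·[6/11·y_n + 5/11·y_{n+1}] ⇒ (1 − 5/11z)y_{n+1} = (1 + 6/11z)y_n
  so R(z) = (1 + 6/11z)/(1 − 5/11z).

Boundary: |R(x)|=1, x<0.
x=-0.42: |R|=0.6473
R=−1: 1+6/11x = −1+5/11x ⇒ -1/11x=2 ⇒ x=2/(-1/11)=-22.0000
Confirm numerically:
  x=-20.252: |R|=0.98443 <1
  x=-15.570: |R|=0.92763 <1
  x=-15.362: |R|=0.92440 <1
  x=-14.985: |R|=0.91836 <1
  x=-22.579: |R|=1.00467 >1
  x=-22.430: |R|=1.00349 >1
Stable set (-22.0000, 0).

(-22.0000,0); λ=-1 ⇒ h* = (22)/1 = 22.0000.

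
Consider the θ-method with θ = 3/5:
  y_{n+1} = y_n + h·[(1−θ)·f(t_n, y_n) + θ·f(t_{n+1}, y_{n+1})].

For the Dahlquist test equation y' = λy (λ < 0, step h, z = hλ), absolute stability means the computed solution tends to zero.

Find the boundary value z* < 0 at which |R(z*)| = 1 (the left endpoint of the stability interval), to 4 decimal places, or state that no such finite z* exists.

Test eqn y'=λy, z=hλ:
  y_{n+1} = y_n + z·[2/5·y_n + 3/5·y_{n+1}] ⇒ (1 − 3/5z)y_{n+1} = (1 + 2/5z)y_n
  ⇒ R(z) = (1 + 2/5z)/(1 − 3/5z).

Solve |R(x)|<1 on ℝ⁻.
x=-1.6: |R|=0.1837
x=-2: |R|=0.0909
x=-10: |R|=0.4286
x=-100: |R|=0.6393
θ=3/5≥1/2 ⇒ |1+2/5x|<|1−3/5x| ∀x<0 ⇒ stable on all of ℝ⁻.

interval (−∞, 0).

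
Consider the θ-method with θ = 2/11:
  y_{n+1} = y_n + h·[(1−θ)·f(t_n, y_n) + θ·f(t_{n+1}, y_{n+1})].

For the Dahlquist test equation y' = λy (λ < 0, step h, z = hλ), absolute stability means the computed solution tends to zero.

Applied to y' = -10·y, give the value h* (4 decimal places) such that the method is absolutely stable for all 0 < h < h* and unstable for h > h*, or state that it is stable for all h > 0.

(-3.1429,0); λ=-10 ⇒ h* = (22/7)/10 = 0.3143.

Set f=λy, z=hλ:
  y_{n+1} = y_n + z·[9/11·y_n + 2/11·y_{n+1}] ⇒ (1 − 2/11z)y_{n+1} = (1 + 9/11z)y_n
  R(z) = (1 + 9/11z)/(1 − 2/11z).

Find x<0 with |R(x)|<1.
x=-1.71: |R|=0.3044
R=−1: 1+9/11x = −1+2/11x ⇒ -7/11x=2 ⇒ x=2/(-7/11)=-3.1429
Confirm numerically:
  x=-2.938: |R|=0.91503 <1
  x=-2.254: |R|=0.59879 <1
  x=-1.977: |R|=0.45426 <1
  x=-1.278: |R|=0.03703 <1
  x=-3.384: |R|=1.09500 >1
  x=-3.212: |R|=1.02778 >1
So |R|<1 on (-3.1429, 0).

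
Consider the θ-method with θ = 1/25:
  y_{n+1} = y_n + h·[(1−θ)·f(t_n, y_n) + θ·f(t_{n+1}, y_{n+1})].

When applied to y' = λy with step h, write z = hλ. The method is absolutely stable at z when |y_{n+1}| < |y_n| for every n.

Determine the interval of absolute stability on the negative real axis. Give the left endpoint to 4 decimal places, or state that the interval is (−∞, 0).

Test eqn y'=λy, z=hλ:
  y_{n+1} = y_n + z·[24/25·y_n + 1/25·y_{n+1}] ⇒ (1 − 1/25z)y_{n+1} = (1 + 24/25z)y_n
  ⇒ R(z) = (1 + 24/25z)/(1 − 1/25z).

Find x<0 with |R(x)|<1.
x=-0.62: |R|=0.3950
R=−1: 1+24/25x = −1+1/25x ⇒ -23/25x=2 ⇒ x=2/(-23/25)=-2.1739
Confirm numerically:
  x=-1.872: |R|=0.74159 <1
  x=-1.346: |R|=0.27723 <1
  x=-1.300: |R|=0.23574 <1
  x=-2.686: |R|=1.42541 >1
  x=-2.668: |R|=1.41073 >1
So |R|<1 on (-2.1739, 0).

(-2.1739, 0).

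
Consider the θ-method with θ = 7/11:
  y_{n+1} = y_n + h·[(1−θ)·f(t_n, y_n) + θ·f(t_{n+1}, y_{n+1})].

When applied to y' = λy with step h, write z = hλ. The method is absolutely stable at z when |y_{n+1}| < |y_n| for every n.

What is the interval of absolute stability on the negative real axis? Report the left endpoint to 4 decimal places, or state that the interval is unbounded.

unbounded; (−∞, 0).

Test eqn y'=λy, z=hλ:
  y_{n+1} = y_n + z·[4/11·y_n + 7/11·y_{n+1}] ⇒ (1 − 7/11z)y_{n+1} = (1 + 4/11z)y_n
  so R(z) = (1 + 4/11z)/(1 − 7/11z).

Find x<0 with |R(x)|<1.
x=-0.46: |R|=0.6442
x=-2: |R|=0.1200
x=-10: |R|=0.3580
x=-100: |R|=0.5471
θ=7/11≥1/2 ⇒ |1+4/11x|<|1−7/11x| ∀x<0 ⇒ stable on all of ℝ⁻.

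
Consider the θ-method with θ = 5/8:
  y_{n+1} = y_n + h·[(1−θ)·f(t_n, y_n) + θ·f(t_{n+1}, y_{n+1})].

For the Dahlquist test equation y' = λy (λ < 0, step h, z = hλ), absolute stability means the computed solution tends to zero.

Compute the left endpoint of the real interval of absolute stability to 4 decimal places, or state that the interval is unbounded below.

Set f=λy, z=hλ:
  y_{n+1} = y_n + z·[3/8·y_n + 5/8·y_{n+1}] ⇒ (1 − 5/8z)y_{n+1} = (1 + 3/8z)y_n
  Hence R(z) = (1 + 3/8z)/(1 − 5/8z).

Boundary: |R(x)|=1, x<0.
x=-0.71: |R|=0.5082
x=-2: |R|=0.1111
x=-10: |R|=0.3793
x=-100: |R|=0.5748
θ=5/8≥1/2 ⇒ |1+3/8x|<|1−5/8x| ∀x<0 ⇒ interval (−∞,0).

(−∞, 0) — no finite endpoint.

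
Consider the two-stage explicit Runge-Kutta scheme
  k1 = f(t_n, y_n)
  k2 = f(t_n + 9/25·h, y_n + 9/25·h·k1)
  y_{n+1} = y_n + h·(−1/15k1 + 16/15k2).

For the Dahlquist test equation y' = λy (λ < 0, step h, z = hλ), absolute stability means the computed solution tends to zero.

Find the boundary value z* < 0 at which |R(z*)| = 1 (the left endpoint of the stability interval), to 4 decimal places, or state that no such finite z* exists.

Set f=λy, z=hλ:
  k1=λy_n ⇒ h·k1=z·y_n;  k2=λ(1+9/25z)y_n ⇒ h·k2=z(1+9/25z)y_n
  y_{n+1}/y_n = 1 − 1/15z + 16/15z(1+9/25z) = 1 + z + 48/125z²
  Hence R(z) = 1 + z + 48/125z².

Find x<0 with |R(x)|<1.
x=-0.87: |R|=0.4206
R=1: x+48/125x²=0 ⇒ x=−125/48=-2.6042; min R=1−1/(4·48/125)=0.3490>−1
Confirm numerically:
  x=-2.157: |R|=0.62962 <1
  x=-2.040: |R|=0.55805 <1
  x=-1.787: |R|=0.43925 <1
  x=-1.106: |R|=0.36372 <1
  x=-3.117: |R|=1.61382 >1
  x=-2.903: |R|=1.33313 >1
Interval (-2.6042, 0).

left endpoint -2.6042.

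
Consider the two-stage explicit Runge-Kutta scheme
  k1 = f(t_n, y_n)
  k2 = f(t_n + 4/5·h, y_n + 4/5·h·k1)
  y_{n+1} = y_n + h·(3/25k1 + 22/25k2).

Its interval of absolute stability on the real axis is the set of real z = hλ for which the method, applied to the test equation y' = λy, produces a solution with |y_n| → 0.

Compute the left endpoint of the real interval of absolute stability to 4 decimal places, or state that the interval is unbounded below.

Test eqn y'=λy, z=hλ:
  k1=λy_n ⇒ h·k1=z·y_n;  k2=λ(1+4/5z)y_n ⇒ h·k2=z(1+4/5z)y_n
  y_{n+1}/y_n = 1 + 3/25z + 22/25z(1+4/5z) = 1 + z + 88/125z²
  ⇒ R(z) = 1 + z + 88/125z².

Need |R(x)|<1, x<0.
x=-0.34: |R|=0.7414
R=1: x+88/125x²=0 ⇒ x=−125/88=-1.4205; min R=1−1/(4·88/125)=0.6449>−1
Confirm numerically:
  x=-0.678: |R|=0.64562 <1
  x=-0.632: |R|=0.64919 <1
  x=-0.619: |R|=0.65075 <1
  x=-1.942: |R|=1.71304 >1
  x=-1.490: |R|=1.07295 >1
Stable set (-1.4205, 0).

left endpoint -1.4205.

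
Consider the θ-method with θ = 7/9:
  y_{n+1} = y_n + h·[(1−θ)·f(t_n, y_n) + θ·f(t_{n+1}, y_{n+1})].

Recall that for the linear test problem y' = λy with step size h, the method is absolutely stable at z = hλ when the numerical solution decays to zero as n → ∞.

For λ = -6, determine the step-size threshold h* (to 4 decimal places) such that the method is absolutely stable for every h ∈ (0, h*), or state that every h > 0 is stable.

interval (−∞, 0). Any h>0 works for λ=-6.

Set f=λy, z=hλ:
  y_{n+1} = y_n + z·[2/9·y_n + 7/9·y_{n+1}] ⇒ (1 − 7/9z)y_{n+1} = (1 + 2/9z)y_n
  R(z) = (1 + 2/9z)/(1 − 7/9z).

Need |R(x)|<1, x<0.
x=-1.34: |R|=0.3439
x=-2: |R|=0.2174
x=-10: |R|=0.1392
x=-100: |R|=0.2694
θ=7/9≥1/2 ⇒ |1+2/9x|<|1−7/9x| ∀x<0 ⇒ unbounded interval.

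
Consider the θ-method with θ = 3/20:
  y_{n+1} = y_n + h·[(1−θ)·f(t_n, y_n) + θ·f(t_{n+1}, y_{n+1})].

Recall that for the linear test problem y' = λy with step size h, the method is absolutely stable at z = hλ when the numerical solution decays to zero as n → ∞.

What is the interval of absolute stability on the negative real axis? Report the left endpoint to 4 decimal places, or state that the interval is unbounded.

On y'=λy, z=hλ:
  y_{n+1} = y_n + z·[17/20·y_n + 3/20·y_{n+1}] ⇒ (1 − 3/20z)y_{n+1} = (1 + 17/20z)y_n
  Hence R(z) = (1 + 17/20z)/(1 − 3/20z).

Boundary: |R(x)|=1, x<0.
x=-1.07: |R|=0.0780
R=−1: 1+17/20x = −1+3/20x ⇒ -7/10x=2 ⇒ x=2/(-7/10)=-2.8571
Confirm numerically:
  x=-2.459: |R|=0.79640 <1
  x=-2.442: |R|=0.78731 <1
  x=-2.225: |R|=0.66823 <1
  x=-1.521: |R|=0.23845 <1
  x=-3.414: |R|=1.25779 >1
  x=-3.394: |R|=1.24902 >1
  x=-3.298: |R|=1.20646 >1
Stable set (-2.8571, 0).

z∈(-2.8571,0).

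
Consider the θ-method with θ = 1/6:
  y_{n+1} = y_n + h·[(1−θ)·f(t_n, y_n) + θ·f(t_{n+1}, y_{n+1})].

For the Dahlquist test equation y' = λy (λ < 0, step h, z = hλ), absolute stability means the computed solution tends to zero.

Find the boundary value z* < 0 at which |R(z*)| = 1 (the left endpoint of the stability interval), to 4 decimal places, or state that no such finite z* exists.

left endpoint -3.0000.

Set f=λy, z=hλ:
  y_{n+1} = y_n + z·[5/6·y_n + 1/6·y_{n+1}] ⇒ (1 − 1/6z)y_{n+1} = (1 + 5/6z)y_n
  Hence R(z) = (1 + 5/6z)/(1 − 1/6z).

Need |R(x)|<1, x<0.
x=-0.4: |R|=0.6250
R=−1: 1+5/6x = −1+1/6x ⇒ -2/3x=2 ⇒ x=2/(-2/3)=-3.0000
Confirm numerically:
  x=-2.742: |R|=0.88195 <1
  x=-2.504: |R|=0.76670 <1
  x=-2.327: |R|=0.67671 <1
  x=-2.255: |R|=0.63901 <1
  x=-3.438: |R|=1.18563 >1
  x=-3.176: |R|=1.07672 >1
  x=-3.159: |R|=1.06944 >1
Interval (-3.0000, 0).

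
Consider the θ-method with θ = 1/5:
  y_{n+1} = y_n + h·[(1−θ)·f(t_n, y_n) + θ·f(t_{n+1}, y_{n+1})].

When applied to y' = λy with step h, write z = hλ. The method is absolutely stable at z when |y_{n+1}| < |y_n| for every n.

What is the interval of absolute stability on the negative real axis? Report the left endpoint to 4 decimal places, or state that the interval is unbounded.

On y'=λy, z=hλ:
  y_{n+1} = y_n + z·[4/5·y_n + 1/5·y_{n+1}] ⇒ (1 − 1/5z)y_{n+1} = (1 + 4/5z)y_n
  Hence R(z) = (1 + 4/5z)/(1 − 1/5z).

Need |R(x)|<1, x<0.
x=-1.36: |R|=0.0692
R=−1: 1+4/5x = −1+1/5x ⇒ -3/5x=2 ⇒ x=2/(-3/5)=-3.3333
Confirm numerically:
  x=-3.058: |R|=0.89749 <1
  x=-3.053: |R|=0.89557 <1
  x=-2.557: |R|=0.69181 <1
  x=-2.213: |R|=0.53404 <1
  x=-3.915: |R|=1.19574 >1
  x=-3.802: |R|=1.15974 >1
Stable set (-3.3333, 0).

(-3.3333, 0).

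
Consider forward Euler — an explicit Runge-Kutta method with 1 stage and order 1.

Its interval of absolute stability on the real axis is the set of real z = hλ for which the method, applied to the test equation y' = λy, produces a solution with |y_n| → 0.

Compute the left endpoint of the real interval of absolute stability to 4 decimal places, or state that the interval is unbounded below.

z* = -2.0000.

Set f=λy, z=hλ:
  order 1, 1-stage ⇒ R(z)=1+z
  (e.g. R(-1.78)=-0.78000, |R|=0.78000)

Find x<0 with |R(x)|<1.
x=-1.78: |R|=0.7800
|R(-1.85)|=0.8500 |R(-1.57)|=0.5700 |R(-0.91)|=0.0900
Bisect:
  x_lo=-2.5851 |R|=1.5851  x_hi=-0.2833 |R|=0.7167
  mid=-1.43419 |R|=0.43419 →hi
  mid=-2.00963 |R|=1.00963 →lo
  mid=-1.72191 |R|=0.72191 →hi
  mid=-1.86577 |R|=0.86577 →hi
  mid=-1.93770 |R|=0.93770 →hi
  mid=-1.97366 |R|=0.97366 →hi
  mid=-1.99164 |R|=0.99164 →hi
  mid=-2.00063 |R|=1.00063 →lo
  mid=-1.99614 |R|=0.99614 →hi
  mid=-1.99839 |R|=0.99839 →hi
  ...
  [-2.00007,-1.99993] ⇒ x*=-2.0000
Interval (-2.0000, 0).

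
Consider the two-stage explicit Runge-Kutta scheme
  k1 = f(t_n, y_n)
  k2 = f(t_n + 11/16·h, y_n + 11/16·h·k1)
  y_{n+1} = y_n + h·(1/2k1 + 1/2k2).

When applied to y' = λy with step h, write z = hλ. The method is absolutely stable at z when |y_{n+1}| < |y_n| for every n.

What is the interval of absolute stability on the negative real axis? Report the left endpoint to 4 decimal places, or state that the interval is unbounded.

z∈(-2.9091,0).

Set f=λy, z=hλ:
  k1=λy_n ⇒ h·k1=z·y_n;  k2=λ(1+11/16z)y_n ⇒ h·k2=z(1+11/16z)y_n
  y_{n+1}/y_n = 1 + 1/2z + 1/2z(1+11/16z) = 1 + z + 11/32z²
  Hence R(z) = 1 + z + 11/32z².

Need |R(x)|<1, x<0.
x=-0.46: |R|=0.6127
R=1: x+11/32x²=0 ⇒ x=−32/11=-2.9091; min R=1−1/(4·11/32)=0.2727>−1
Confirm numerically:
  x=-2.650: |R|=0.76398 <1
  x=-2.279: |R|=0.50638 <1
  x=-1.827: |R|=0.32041 <1
  x=-1.327: |R|=0.27832 <1
  x=-3.249: |R|=1.37963 >1
  x=-2.933: |R|=1.02411 >1
Interval (-2.9091, 0).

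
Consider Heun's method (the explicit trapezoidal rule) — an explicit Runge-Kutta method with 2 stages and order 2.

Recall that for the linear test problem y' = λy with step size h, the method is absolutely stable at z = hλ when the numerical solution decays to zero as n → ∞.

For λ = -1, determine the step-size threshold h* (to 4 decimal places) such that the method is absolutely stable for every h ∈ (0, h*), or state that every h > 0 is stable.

(-2.0000,0); λ=-1 ⇒ h* = 2.0000.

Set f=λy, z=hλ:
  order 2, 2-stage ⇒ R(z)=1+z+z^2/2
  (e.g. R(-1.3)=0.54500, |R|=0.54500)

Boundary: |R(x)|=1, x<0.
x=-1.3: |R|=0.5450
|R(-2.15)|=1.1612 |R(-1.39)|=0.5760 |R(-0.68)|=0.5512
Bisect:
  x_lo=-2.4685 |R|=1.5782  x_hi=-0.2526 |R|=0.7793
  mid=-1.36053 |R|=0.56499 →hi
  mid=-1.91450 |R|=0.91815 →hi
  mid=-2.19148 |R|=1.20981 →lo
  mid=-2.05299 |R|=1.05439 →lo
  mid=-1.98374 |R|=0.98388 →hi
  mid=-2.01837 |R|=1.01853 →lo
  mid=-2.00105 |R|=1.00106 →lo
  ...
  [-2.00011,-1.99997] ⇒ x*=-2.0000
Stable set (-2.0000, 0).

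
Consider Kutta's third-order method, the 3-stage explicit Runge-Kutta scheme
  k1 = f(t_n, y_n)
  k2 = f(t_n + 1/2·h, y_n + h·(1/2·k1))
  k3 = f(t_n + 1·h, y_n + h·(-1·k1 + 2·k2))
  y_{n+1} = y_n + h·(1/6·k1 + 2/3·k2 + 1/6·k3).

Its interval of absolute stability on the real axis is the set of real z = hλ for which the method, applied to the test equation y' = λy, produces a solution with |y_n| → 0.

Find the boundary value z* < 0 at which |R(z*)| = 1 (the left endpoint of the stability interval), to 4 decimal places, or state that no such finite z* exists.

On y'=λy, z=hλ:
  order 3, 3-stage ⇒ R(z)=1+z+z^2/2+z^3/6
  (e.g. R(-1.2)=0.23200, |R|=0.23200)

Find x<0 with |R(x)|<1.
x=-1.2: |R|=0.2320
|R(-2.63)|=1.2035 |R(-1.76)|=0.1198 |R(-1.62)|=0.0164
Bisect:
  x_lo=-3.2637 |R|=2.7317  x_hi=-0.2862 |R|=0.7509
  mid=-1.77493 |R|=0.13169 →hi
  mid=-2.51929 |R|=1.01080 →lo
  mid=-2.14711 |R|=0.49180 →hi
  mid=-2.33320 |R|=0.72821 →hi
  mid=-2.42625 |R|=0.86333 →hi
  mid=-2.47277 |R|=0.93547 →hi
  mid=-2.49603 |R|=0.97273 →hi
  ...
  [-2.51275,-2.51257] ⇒ x*=-2.5127
Stable set (-2.5127, 0).

z* = -2.5127.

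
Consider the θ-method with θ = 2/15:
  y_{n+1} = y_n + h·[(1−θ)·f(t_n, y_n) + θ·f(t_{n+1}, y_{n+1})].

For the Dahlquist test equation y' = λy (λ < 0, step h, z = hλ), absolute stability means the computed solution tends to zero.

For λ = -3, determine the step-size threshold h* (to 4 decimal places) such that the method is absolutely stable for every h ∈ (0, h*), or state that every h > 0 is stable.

Test eqn y'=λy, z=hλ:
  y_{n+1} = y_n + z·[13/15·y_n + 2/15·y_{n+1}] ⇒ (1 − 2/15z)y_{n+1} = (1 + 13/15z)y_n
  ⇒ R(z) = (1 + 13/15z)/(1 − 2/15z).

Find x<0 with |R(x)|<1.
x=-0.69: |R|=0.3681
R=−1: 1+13/15x = −1+2/15x ⇒ -11/15x=2 ⇒ x=2/(-11/15)=-2.7273
Confirm numerically:
  x=-2.680: |R|=0.97446 <1
  x=-1.957: |R|=0.55202 <1
  x=-1.391: |R|=0.17338 <1
  x=-3.195: |R|=1.24053 >1
  x=-3.065: |R|=1.17582 >1
So |R|<1 on (-2.7273, 0).

(-2.7273,0); λ=-3 ⇒ h* = (30/11)/3 = 0.9091.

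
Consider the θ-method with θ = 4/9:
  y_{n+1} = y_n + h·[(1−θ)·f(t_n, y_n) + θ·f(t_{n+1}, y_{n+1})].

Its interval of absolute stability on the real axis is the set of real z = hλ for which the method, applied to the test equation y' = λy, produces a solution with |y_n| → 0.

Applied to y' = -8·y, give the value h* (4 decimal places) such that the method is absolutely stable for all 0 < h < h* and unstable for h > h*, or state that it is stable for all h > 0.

Set f=λy, z=hλ:
  y_{n+1} = y_n + z·[5/9·y_n + 4/9·y_{n+1}] ⇒ (1 − 4/9z)y_{n+1} = (1 + 5/9z)y_n
  ⇒ R(z) = (1 + 5/9z)/(1 − 4/9z).

Need |R(x)|<1, x<0.
x=-1.1: |R|=0.2612
R=−1: 1+5/9x = −1+4/9x ⇒ -1/9x=2 ⇒ x=2/(-1/9)=-18.0000
Confirm numerically:
  x=-13.053: |R|=0.91918 <1
  x=-11.176: |R|=0.87293 <1
  x=-11.108: |R|=0.87101 <1
  x=-18.581: |R|=1.00697 >1
  x=-18.574: |R|=1.00689 >1
  x=-18.440: |R|=1.00532 >1
Stable set (-18.0000, 0).

(-18.0000,0); λ=-8 ⇒ h* = (18)/8 = 2.2500.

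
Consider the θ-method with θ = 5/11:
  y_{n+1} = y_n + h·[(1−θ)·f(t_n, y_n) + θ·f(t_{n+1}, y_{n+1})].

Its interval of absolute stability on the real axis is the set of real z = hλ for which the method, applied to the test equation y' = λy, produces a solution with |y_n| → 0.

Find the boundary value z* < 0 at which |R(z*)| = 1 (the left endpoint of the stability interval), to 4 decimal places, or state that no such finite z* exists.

On y'=λy, z=hλ:
  y_{n+1} = y_n + z·[6/11·y_n + 5/11·y_{n+1}] ⇒ (1 − 5/11z)y_{n+1} = (1 + 6/11z)y_n
  ⇒ R(z) = (1 + 6/11z)/(1 − 5/11z).

Boundary: |R(x)|=1, x<0.
x=-0.35: |R|=0.6980
R=−1: 1+6/11x = −1+5/11x ⇒ -1/11x=2 ⇒ x=2/(-1/11)=-22.0000
Confirm numerically:
  x=-20.715: |R|=0.98878 <1
  x=-13.627: |R|=0.89419 <1
  x=-13.215: |R|=0.88602 <1
  x=-11.448: |R|=0.84537 <1
  x=-22.443: |R|=1.00360 >1
  x=-22.351: |R|=1.00286 >1
Stable set (-22.0000, 0).

z* = -22.0000.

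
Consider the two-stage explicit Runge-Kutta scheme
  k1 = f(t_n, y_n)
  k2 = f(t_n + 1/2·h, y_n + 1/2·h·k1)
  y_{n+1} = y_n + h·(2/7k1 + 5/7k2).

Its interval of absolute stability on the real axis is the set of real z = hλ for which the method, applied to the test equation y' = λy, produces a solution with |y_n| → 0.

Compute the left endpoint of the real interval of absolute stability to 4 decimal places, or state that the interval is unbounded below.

z* = -2.8000.

With y'=λy (z=hλ):
  k1=λy_n ⇒ h·k1=z·y_n;  k2=λ(1+1/2z)y_n ⇒ h·k2=z(1+1/2z)y_n
  y_{n+1}/y_n = 1 + 2/7z + 5/7z(1+1/2z) = 1 + z + 5/14z²
  so R(z) = 1 + z + 5/14z².

Find x<0 with |R(x)|<1.
x=-1.66: |R|=0.3241
R=1: x+5/14x²=0 ⇒ x=−14/5=-2.8000; min R=1−1/(4·5/14)=0.3000>−1
Confirm numerically:
  x=-2.690: |R|=0.89432 <1
  x=-1.850: |R|=0.37232 <1
  x=-1.630: |R|=0.31889 <1
  x=-3.297: |R|=1.58522 >1
  x=-2.844: |R|=1.04469 >1
Stable set (-2.8000, 0).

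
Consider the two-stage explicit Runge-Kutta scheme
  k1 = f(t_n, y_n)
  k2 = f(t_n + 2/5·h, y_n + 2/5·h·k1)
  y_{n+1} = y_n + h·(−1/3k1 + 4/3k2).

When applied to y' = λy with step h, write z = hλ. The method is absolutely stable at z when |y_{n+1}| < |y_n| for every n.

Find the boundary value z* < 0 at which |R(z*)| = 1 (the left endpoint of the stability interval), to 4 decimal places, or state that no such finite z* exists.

Set f=λy, z=hλ:
  k1=λy_n ⇒ h·k1=z·y_n;  k2=λ(1+2/5z)y_n ⇒ h·k2=z(1+2/5z)y_n
  y_{n+1}/y_n = 1 − 1/3z + 4/3z(1+2/5z) = 1 + z + 8/15z²
  ⇒ R(z) = 1 + z + 8/15z².

Solve |R(x)|<1 on ℝ⁻.
x=-1.79: |R|=0.9189
R=1: x+8/15x²=0 ⇒ x=−15/8=-1.8750; min R=1−1/(4·8/15)=0.5312>−1
Confirm numerically:
  x=-1.121: |R|=0.54921 <1
  x=-1.006: |R|=0.53375 <1
  x=-0.928: |R|=0.53130 <1
  x=-0.860: |R|=0.53445 <1
  x=-2.052: |R|=1.19371 >1
  x=-1.931: |R|=1.05767 >1
  x=-1.925: |R|=1.05133 >1
Interval (-1.8750, 0).

left endpoint -1.8750.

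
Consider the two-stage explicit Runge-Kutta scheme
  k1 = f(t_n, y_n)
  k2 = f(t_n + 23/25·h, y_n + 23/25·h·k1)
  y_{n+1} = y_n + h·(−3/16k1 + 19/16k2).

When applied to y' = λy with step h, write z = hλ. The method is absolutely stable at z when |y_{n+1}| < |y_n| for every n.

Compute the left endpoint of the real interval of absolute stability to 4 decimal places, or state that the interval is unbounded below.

Set f=λy, z=hλ:
  k1=λy_n ⇒ h·k1=z·y_n;  k2=λ(1+23/25z)y_n ⇒ h·k2=z(1+23/25z)y_n
  y_{n+1}/y_n = 1 − 3/16z + 19/16z(1+23/25z) = 1 + z + 437/400z²
  ⇒ R(z) = 1 + z + 437/400z².

Solve |R(x)|<1 on ℝ⁻.
x=-1.36: |R|=1.6607
R=1: x+437/400x²=0 ⇒ x=−400/437=-0.9153; min R=1−1/(4·437/400)=0.7712>−1
Confirm numerically:
  x=-0.846: |R|=0.93592 <1
  x=-0.661: |R|=0.81634 <1
  x=-0.385: |R|=0.77694 <1
  x=-1.432: |R|=1.80831 >1
  x=-1.350: |R|=1.64108 >1
  x=-1.143: |R|=1.28430 >1
Stable set (-0.9153, 0).

left endpoint -0.9153.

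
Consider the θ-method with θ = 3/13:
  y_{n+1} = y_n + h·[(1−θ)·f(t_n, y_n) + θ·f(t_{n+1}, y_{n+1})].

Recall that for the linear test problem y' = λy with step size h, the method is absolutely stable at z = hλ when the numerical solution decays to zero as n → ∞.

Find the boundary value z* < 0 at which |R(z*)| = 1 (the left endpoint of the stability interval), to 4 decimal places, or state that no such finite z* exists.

left endpoint -3.7143.

On y'=λy, z=hλ:
  y_{n+1} = y_n + z·[10/13·y_n + 3/13·y_{n+1}] ⇒ (1 − 3/13z)y_{n+1} = (1 + 10/13z)y_n
  Hence R(z) = (1 + 10/13z)/(1 − 3/13z).

Find x<0 with |R(x)|<1.
x=-1.02: |R|=0.1743
R=−1: 1+10/13x = −1+3/13x ⇒ -7/13x=2 ⇒ x=2/(-7/13)=-3.7143
Confirm numerically:
  x=-3.323: |R|=0.88075 <1
  x=-3.124: |R|=0.81530 <1
  x=-2.762: |R|=0.68684 <1
  x=-2.481: |R|=0.57770 <1
  x=-4.107: |R|=1.10857 >1
  x=-4.030: |R|=1.08808 >1
Interval (-3.7143, 0).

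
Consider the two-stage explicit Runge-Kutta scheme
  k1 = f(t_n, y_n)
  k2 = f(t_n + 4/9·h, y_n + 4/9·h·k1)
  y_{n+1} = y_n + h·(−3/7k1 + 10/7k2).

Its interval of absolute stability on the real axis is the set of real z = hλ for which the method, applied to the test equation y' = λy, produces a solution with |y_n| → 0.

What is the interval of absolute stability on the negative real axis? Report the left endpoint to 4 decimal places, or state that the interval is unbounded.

Set f=λy, z=hλ:
  k1=λy_n ⇒ h·k1=z·y_n;  k2=λ(1+4/9z)y_n ⇒ h·k2=z(1+4/9z)y_n
  y_{n+1}/y_n = 1 − 3/7z + 10/7z(1+4/9z) = 1 + z + 40/63z²
  so R(z) = 1 + z + 40/63z².

Solve |R(x)|<1 on ℝ⁻.
x=-0.57: |R|=0.6363
R=1: x+40/63x²=0 ⇒ x=−63/40=-1.5750; min R=1−1/(4·40/63)=0.6062>−1
Confirm numerically:
  x=-1.205: |R|=0.71692 <1
  x=-1.107: |R|=0.67106 <1
  x=-0.848: |R|=0.60857 <1
  x=-1.932: |R|=1.43792 >1
  x=-1.895: |R|=1.38502 >1
  x=-1.637: |R|=1.06444 >1
So |R|<1 on (-1.5750, 0).

z∈(-1.5750,0).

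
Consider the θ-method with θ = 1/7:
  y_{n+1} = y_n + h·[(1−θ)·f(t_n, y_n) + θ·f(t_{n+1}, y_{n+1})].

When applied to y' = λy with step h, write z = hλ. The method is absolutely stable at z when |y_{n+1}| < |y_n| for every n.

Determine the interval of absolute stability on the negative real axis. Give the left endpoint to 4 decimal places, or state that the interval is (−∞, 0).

(-2.8000, 0).

With y'=λy (z=hλ):
  y_{n+1} = y_n + z·[6/7·y_n + 1/7·y_{n+1}] ⇒ (1 − 1/7z)y_{n+1} = (1 + 6/7z)y_n
  so R(z) = (1 + 6/7z)/(1 − 1/7z).

Find x<0 with |R(x)|<1.
x=-0.94: |R|=0.1713
R=−1: 1+6/7x = −1+1/7x ⇒ -5/7x=2 ⇒ x=2/(-5/7)=-2.8000
Confirm numerically:
  x=-2.330: |R|=0.74812 <1
  x=-1.828: |R|=0.44948 <1
  x=-1.171: |R|=0.00318 <1
  x=-3.141: |R|=1.16813 >1
  x=-3.090: |R|=1.14371 >1
Interval (-2.8000, 0).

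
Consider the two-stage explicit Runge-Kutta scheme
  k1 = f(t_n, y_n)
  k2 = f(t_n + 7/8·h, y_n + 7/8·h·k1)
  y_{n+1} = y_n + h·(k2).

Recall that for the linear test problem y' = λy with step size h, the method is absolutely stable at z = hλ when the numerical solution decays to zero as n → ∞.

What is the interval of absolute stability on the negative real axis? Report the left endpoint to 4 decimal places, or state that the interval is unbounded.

On y'=λy, z=hλ:
  k1=λy_n ⇒ h·k1=z·y_n;  k2=λ(1+7/8z)y_n ⇒ h·k2=z(1+7/8z)y_n
  y_{n+1}/y_n = 1 + z(1+7/8z) = 1 + z + 7/8z²
  R(z) = 1 + z + 7/8z².

Solve |R(x)|<1 on ℝ⁻.
x=-1.11: |R|=0.9681
R=1: x+7/8x²=0 ⇒ x=−8/7=-1.1429; min R=1−1/(4·7/8)=0.7143>−1
Confirm numerically:
  x=-1.113: |R|=0.97092 <1
  x=-1.112: |R|=0.96998 <1
  x=-0.681: |R|=0.72479 <1
  x=-1.713: |R|=1.85457 >1
  x=-1.518: |R|=1.49828 >1
  x=-1.461: |R|=1.40671 >1
So |R|<1 on (-1.1429, 0).

z∈(-1.1429,0).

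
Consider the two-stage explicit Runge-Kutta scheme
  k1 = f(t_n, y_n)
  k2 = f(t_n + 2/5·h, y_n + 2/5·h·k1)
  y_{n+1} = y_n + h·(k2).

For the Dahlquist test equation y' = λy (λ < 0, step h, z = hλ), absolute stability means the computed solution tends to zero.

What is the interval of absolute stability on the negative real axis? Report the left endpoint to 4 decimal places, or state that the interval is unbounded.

Set f=λy, z=hλ:
  k1=λy_n ⇒ h·k1=z·y_n;  k2=λ(1+2/5z)y_n ⇒ h·k2=z(1+2/5z)y_n
  y_{n+1}/y_n = 1 + z(1+2/5z) = 1 + z + 2/5z²
  Hence R(z) = 1 + z + 2/5z².

Need |R(x)|<1, x<0.
x=-0.69: |R|=0.5004
R=1: x+2/5x²=0 ⇒ x=−5/2=-2.5000; min R=1−1/(4·2/5)=0.3750>−1
Confirm numerically:
  x=-1.754: |R|=0.47661 <1
  x=-1.672: |R|=0.44623 <1
  x=-1.392: |R|=0.38307 <1
  x=-1.292: |R|=0.37571 <1
  x=-3.078: |R|=1.71163 >1
  x=-2.732: |R|=1.25353 >1
  x=-2.637: |R|=1.14451 >1
Stable set (-2.5000, 0).

(-2.5000, 0).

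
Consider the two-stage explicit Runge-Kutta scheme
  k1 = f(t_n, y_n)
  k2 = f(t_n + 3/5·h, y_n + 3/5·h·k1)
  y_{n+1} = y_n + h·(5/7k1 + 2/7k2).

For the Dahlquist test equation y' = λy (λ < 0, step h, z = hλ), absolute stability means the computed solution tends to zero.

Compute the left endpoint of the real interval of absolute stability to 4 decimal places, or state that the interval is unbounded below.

z* = -5.8333.

On y'=λy, z=hλ:
  k1=λy_n ⇒ h·k1=z·y_n;  k2=λ(1+3/5z)y_n ⇒ h·k2=z(1+3/5z)y_n
  y_{n+1}/y_n = 1 + 5/7z + 2/7z(1+3/5z) = 1 + z + 6/35z²
  R(z) = 1 + z + 6/35z².

Solve |R(x)|<1 on ℝ⁻.
x=-0.75: |R|=0.3464
R=1: x+6/35x²=0 ⇒ x=−35/6=-5.8333; min R=1−1/(4·6/35)=-0.4583>−1
Confirm numerically:
  x=-5.570: |R|=0.74855 <1
  x=-3.984: |R|=0.26304 <1
  x=-3.096: |R|=0.45282 <1
  x=-2.953: |R|=0.45811 <1
  x=-6.361: |R|=1.57540 >1
  x=-6.290: |R|=1.49242 >1
  x=-6.026: |R|=1.19903 >1
Stable set (-5.8333, 0).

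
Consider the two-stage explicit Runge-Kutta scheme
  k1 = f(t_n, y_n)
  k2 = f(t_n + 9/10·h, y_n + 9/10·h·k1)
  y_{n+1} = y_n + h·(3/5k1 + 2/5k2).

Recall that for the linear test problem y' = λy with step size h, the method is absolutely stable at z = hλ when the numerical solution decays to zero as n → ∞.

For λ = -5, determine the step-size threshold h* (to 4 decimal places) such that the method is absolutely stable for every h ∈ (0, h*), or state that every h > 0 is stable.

On y'=λy, z=hλ:
  k1=λy_n ⇒ h·k1=z·y_n;  k2=λ(1+9/10z)y_n ⇒ h·k2=z(1+9/10z)y_n
  y_{n+1}/y_n = 1 + 3/5z + 2/5z(1+9/10z) = 1 + z + 9/25z²
  Hence R(z) = 1 + z + 9/25z².

Need |R(x)|<1, x<0.
x=-1.44: |R|=0.3065
R=1: x+9/25x²=0 ⇒ x=−25/9=-2.7778; min R=1−1/(4·9/25)=0.3056>−1
Confirm numerically:
  x=-2.269: |R|=0.58441 <1
  x=-2.231: |R|=0.56085 <1
  x=-1.579: |R|=0.31857 <1
  x=-2.903: |R|=1.13087 >1
  x=-2.875: |R|=1.10062 >1
  x=-2.851: |R|=1.07515 >1
Stable set (-2.7778, 0).

(-2.7778,0); λ=-5 ⇒ h* = (25/9)/5 = 0.5556.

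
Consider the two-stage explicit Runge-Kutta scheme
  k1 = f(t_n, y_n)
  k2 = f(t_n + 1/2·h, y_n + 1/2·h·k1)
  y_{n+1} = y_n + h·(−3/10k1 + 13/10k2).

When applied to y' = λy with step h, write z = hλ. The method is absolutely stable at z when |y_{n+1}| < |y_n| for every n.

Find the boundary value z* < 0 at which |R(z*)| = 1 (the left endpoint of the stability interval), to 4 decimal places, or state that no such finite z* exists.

left endpoint -1.5385.

Test eqn y'=λy, z=hλ:
  k1=λy_n ⇒ h·k1=z·y_n;  k2=λ(1+1/2z)y_n ⇒ h·k2=z(1+1/2z)y_n
  y_{n+1}/y_n = 1 − 3/10z + 13/10z(1+1/2z) = 1 + z + 13/20z²
  so R(z) = 1 + z + 13/20z².

Need |R(x)|<1, x<0.
x=-0.39: |R|=0.7089
R=1: x+13/20x²=0 ⇒ x=−20/13=-1.5385; min R=1−1/(4·13/20)=0.6154>−1
Confirm numerically:
  x=-1.110: |R|=0.69087 <1
  x=-1.104: |R|=0.68823 <1
  x=-0.710: |R|=0.61767 <1
  x=-2.110: |R|=1.78386 >1
  x=-1.792: |R|=1.29532 >1
Stable set (-1.5385, 0).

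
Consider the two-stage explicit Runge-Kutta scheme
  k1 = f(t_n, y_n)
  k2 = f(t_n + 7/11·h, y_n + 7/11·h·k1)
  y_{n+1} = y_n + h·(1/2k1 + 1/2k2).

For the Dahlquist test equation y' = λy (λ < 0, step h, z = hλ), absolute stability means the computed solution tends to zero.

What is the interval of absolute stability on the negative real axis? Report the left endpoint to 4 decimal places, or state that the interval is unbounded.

On y'=λy, z=hλ:
  k1=λy_n ⇒ h·k1=z·y_n;  k2=λ(1+7/11z)y_n ⇒ h·k2=z(1+7/11z)y_n
  y_{n+1}/y_n = 1 + 1/2z + 1/2z(1+7/11z) = 1 + z + 7/22z²
  R(z) = 1 + z + 7/22z².

Boundary: |R(x)|=1, x<0.
x=-0.7: |R|=0.4559
R=1: x+7/22x²=0 ⇒ x=−22/7=-3.1429; min R=1−1/(4·7/22)=0.2143>−1
Confirm numerically:
  x=-2.655: |R|=0.58787 <1
  x=-2.282: |R|=0.37494 <1
  x=-2.215: |R|=0.34607 <1
  x=-3.647: |R|=1.58501 >1
  x=-3.539: |R|=1.44607 >1
  x=-3.228: |R|=1.08745 >1
So |R|<1 on (-3.1429, 0).

z∈(-3.1429,0).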